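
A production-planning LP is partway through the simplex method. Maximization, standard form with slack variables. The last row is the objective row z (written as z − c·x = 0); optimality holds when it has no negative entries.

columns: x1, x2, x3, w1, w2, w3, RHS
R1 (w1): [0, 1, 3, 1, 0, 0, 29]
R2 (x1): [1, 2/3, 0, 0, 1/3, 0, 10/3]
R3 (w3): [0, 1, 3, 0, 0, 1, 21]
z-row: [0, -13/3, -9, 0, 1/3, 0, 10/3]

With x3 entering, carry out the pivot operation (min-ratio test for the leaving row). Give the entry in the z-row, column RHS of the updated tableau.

Ratio test on column x3 — row 1: 29/3 = 29/3; row 2: entry 0 ≤ 0; row 3: 21/3 = 7. Minimum is 7 at row 3 (w3 leaves); pivot element 3.
Divide row 3 by 3; eliminate column x3 from the other rows.
z-row update in column RHS: 10/3 − (-9)·7 = 199/3.

199/3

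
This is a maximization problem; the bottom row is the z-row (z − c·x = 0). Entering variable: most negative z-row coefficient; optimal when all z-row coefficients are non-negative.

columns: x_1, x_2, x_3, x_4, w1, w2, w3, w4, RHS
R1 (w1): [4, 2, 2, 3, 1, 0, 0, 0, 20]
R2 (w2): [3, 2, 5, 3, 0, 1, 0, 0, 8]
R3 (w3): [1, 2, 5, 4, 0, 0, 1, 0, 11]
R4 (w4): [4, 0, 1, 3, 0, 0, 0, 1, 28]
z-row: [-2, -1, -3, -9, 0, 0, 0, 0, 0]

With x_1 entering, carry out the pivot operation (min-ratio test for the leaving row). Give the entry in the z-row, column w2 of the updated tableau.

Ratio test on column x_1 — row 1: 20/4 = 5; row 2: 8/3 = 8/3; row 3: 11/1 = 11; row 4: 28/4 = 7. Minimum is 8/3 at row 2 (w2 leaves); pivot element 3.
Divide row 2 by 3; eliminate column x_1 from the other rows.
z-row update in column w2: 0 − (-2)·(1/3) = 2/3.

2/3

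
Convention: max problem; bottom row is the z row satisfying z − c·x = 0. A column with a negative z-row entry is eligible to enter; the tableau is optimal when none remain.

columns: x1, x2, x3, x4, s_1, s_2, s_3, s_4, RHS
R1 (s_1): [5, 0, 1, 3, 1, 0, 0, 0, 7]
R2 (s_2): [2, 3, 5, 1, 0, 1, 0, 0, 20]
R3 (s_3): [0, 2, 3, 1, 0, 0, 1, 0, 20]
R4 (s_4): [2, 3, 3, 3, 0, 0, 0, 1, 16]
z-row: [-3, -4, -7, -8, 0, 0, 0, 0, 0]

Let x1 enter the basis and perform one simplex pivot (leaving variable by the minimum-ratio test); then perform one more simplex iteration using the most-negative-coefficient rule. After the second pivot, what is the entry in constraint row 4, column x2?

30/23

Ratio test on column x1 — row 1: 7/5 = 7/5; row 2: 20/2 = 10; row 3: entry 0 ≤ 0; row 4: 16/2 = 8. Minimum is 7/5 at row 1 (s_1 leaves); pivot element 5.
Divide row 1 by 5; eliminate column x1 from the other rows.
Second iteration: most negative z-row entry is -32/5 in column x3, so x3 enters.
Ratio test on column x3 — row 1: (7/5)/(1/5) = 7; row 2: (86/5)/(23/5) = 86/23; row 3: 20/3 = 20/3; row 4: (66/5)/(13/5) = 66/13. Minimum is 86/23 at row 2 (s_2 leaves); pivot element 23/5.
Divide row 2 by 23/5; eliminate column x3 from the other rows.
After both pivots, the entry at constraint row 4, column x2 is 30/23.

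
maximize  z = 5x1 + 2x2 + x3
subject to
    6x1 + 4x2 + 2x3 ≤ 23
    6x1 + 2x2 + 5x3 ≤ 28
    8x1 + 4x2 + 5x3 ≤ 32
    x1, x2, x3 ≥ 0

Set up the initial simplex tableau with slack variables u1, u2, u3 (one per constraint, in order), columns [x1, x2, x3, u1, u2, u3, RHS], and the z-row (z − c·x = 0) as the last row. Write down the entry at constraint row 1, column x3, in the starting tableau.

Constraint 1 has coefficient 2 on x3.

2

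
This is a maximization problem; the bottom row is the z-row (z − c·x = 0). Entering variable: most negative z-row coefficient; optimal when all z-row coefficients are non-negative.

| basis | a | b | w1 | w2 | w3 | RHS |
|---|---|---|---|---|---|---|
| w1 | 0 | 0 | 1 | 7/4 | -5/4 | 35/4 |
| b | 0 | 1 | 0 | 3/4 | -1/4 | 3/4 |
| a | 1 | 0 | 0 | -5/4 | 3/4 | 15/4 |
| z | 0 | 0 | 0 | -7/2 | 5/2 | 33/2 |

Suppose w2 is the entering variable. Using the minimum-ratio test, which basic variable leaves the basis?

b

Column w2 entries and ratios — w1: (35/4)/(7/4) = 5; b: (3/4)/(3/4) = 1; a: -5/4 ≤ 0, skip.
Smallest ratio is 1 in the row of b, so b leaves.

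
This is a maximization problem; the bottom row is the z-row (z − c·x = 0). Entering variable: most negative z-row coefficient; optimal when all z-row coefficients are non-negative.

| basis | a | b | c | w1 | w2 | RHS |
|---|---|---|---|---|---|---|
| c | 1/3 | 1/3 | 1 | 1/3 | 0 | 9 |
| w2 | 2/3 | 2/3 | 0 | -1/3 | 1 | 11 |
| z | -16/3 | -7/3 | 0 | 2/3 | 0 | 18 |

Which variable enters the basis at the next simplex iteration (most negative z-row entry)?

Negative z-row entries: a: -16/3, b: -7/3.
The most negative is -16/3 in column a, so a enters.

a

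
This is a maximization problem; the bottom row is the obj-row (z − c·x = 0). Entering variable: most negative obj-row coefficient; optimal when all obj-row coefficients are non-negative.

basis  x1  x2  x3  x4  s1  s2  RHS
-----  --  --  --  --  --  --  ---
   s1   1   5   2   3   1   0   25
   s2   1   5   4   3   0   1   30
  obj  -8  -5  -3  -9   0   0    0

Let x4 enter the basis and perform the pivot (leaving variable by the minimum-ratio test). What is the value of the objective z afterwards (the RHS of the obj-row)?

75

Ratio test on column x4 — row 1: 25/3 = 25/3; row 2: 30/3 = 10. Minimum is 25/3 at row 1 (s1 leaves); pivot element 3.
Pivot on row 1; the obj-row RHS becomes 0 − (-9)·(25/3) = 75.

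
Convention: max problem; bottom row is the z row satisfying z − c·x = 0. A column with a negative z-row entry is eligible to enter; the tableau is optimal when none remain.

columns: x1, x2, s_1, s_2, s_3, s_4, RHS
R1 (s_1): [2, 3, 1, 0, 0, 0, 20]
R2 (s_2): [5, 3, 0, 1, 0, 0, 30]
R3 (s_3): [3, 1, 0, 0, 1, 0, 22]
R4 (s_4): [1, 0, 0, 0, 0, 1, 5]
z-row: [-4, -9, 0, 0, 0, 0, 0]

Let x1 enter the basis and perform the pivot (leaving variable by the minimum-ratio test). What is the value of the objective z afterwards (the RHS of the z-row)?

20

Ratio test on column x1 — row 1: 20/2 = 10; row 2: 30/5 = 6; row 3: 22/3 = 22/3; row 4: 5/1 = 5. Minimum is 5 at row 4 (s_4 leaves); pivot element 1.
Pivot on row 4; the z-row RHS becomes 0 − (-4)·5 = 20.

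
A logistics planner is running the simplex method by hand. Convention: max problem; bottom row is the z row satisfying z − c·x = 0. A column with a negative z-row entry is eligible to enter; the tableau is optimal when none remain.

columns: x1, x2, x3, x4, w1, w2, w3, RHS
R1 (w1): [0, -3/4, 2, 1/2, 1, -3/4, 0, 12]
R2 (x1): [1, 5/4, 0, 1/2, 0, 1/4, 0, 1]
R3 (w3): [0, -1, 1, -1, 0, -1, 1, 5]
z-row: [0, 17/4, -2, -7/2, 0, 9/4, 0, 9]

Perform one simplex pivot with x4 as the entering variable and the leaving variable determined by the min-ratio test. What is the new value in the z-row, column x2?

13

Ratio test on column x4 — row 1: 12/(1/2) = 24; row 2: 1/(1/2) = 2; row 3: entry -1 ≤ 0. Minimum is 2 at row 2 (x1 leaves); pivot element 1/2.
Divide row 2 by 1/2; eliminate column x4 from the other rows.
z-row update in column x2: 17/4 − (-7/2)·(5/2) = 13.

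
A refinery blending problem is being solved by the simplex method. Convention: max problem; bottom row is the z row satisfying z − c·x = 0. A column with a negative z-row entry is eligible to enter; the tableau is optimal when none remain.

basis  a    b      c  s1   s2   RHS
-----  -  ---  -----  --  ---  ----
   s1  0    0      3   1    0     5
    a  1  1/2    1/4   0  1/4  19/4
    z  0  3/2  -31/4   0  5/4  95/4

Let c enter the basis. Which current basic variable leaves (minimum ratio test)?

s1

Column c entries and ratios — s1: 5/3 = 5/3; a: (19/4)/(1/4) = 19.
Smallest ratio is 5/3 in the row of s1, so s1 leaves.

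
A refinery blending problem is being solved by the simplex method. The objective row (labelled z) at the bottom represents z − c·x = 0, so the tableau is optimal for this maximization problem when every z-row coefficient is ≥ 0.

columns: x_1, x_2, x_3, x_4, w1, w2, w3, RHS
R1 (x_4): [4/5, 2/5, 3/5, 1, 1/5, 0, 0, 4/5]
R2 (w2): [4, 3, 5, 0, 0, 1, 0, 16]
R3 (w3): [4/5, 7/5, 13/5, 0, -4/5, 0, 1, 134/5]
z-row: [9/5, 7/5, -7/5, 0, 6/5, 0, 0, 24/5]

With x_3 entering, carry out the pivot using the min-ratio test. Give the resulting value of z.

Ratio test on column x_3 — row 1: (4/5)/(3/5) = 4/3; row 2: 16/5 = 16/5; row 3: (134/5)/(13/5) = 134/13. Minimum is 4/3 at row 1 (x_4 leaves); pivot element 3/5.
Pivot on row 1; the z-row RHS becomes 24/5 − (-7/5)·(4/3) = 20/3.

20/3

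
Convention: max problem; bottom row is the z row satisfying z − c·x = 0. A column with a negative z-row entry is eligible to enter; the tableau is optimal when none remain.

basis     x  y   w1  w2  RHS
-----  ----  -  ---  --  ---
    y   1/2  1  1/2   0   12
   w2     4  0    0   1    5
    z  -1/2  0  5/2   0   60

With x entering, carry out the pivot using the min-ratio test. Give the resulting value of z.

485/8

Ratio test on column x — row 1: 12/(1/2) = 24; row 2: 5/4 = 5/4. Minimum is 5/4 at row 2 (w2 leaves); pivot element 4.
Pivot on row 2; the z-row RHS becomes 60 − (-1/2)·(5/4) = 485/8.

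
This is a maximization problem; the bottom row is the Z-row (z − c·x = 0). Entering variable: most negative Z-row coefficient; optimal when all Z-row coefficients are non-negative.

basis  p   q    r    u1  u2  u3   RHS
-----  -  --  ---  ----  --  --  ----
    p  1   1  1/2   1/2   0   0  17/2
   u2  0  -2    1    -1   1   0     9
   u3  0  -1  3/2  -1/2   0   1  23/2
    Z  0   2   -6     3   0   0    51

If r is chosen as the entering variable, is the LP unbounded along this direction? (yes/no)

no

Column r has positive entries in row(s) 1, 2, 3, so the ratio test bounds it — not unbounded.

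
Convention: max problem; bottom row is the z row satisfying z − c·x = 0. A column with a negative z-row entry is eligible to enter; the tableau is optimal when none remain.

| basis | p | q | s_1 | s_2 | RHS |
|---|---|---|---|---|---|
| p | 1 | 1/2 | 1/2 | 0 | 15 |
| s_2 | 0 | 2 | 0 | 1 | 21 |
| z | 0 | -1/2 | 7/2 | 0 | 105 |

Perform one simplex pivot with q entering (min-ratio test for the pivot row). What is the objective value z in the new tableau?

441/4

Ratio test on column q — row 1: 15/(1/2) = 30; row 2: 21/2 = 21/2. Minimum is 21/2 at row 2 (s_2 leaves); pivot element 2.
Pivot on row 2; the z-row RHS becomes 105 − (-1/2)·(21/2) = 441/4.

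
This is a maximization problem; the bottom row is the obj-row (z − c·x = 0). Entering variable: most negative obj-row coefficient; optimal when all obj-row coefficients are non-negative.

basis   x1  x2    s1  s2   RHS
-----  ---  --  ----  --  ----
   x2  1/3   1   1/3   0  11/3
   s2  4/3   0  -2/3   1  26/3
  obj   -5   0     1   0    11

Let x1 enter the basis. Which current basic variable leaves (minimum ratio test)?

s2

Column x1 entries and ratios — x2: (11/3)/(1/3) = 11; s2: (26/3)/(4/3) = 13/2.
Smallest ratio is 13/2 in the row of s2, so s2 leaves.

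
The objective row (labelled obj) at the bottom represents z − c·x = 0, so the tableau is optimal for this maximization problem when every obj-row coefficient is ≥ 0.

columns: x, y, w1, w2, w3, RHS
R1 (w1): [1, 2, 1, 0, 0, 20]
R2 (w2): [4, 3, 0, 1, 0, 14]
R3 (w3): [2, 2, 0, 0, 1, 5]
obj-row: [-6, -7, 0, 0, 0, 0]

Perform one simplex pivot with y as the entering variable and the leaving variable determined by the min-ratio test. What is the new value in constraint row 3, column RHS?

5/2

Ratio test on column y — row 1: 20/2 = 10; row 2: 14/3 = 14/3; row 3: 5/2 = 5/2. Minimum is 5/2 at row 3 (w3 leaves); pivot element 2.
Divide row 3 by 2; eliminate column y from the other rows.
In the new row 3, the RHS entry is the old entry divided by the pivot: 5/2 = 5/2.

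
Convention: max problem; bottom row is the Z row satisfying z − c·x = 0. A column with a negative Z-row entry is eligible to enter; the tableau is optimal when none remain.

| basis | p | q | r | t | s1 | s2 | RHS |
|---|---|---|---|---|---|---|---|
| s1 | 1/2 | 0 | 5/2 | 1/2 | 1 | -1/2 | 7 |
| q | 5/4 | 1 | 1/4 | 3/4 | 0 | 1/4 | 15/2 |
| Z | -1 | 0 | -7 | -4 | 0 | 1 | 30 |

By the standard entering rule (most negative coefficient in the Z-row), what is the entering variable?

r

Negative Z-row entries: p: -1, r: -7, t: -4.
The most negative is -7 in column r, so r enters.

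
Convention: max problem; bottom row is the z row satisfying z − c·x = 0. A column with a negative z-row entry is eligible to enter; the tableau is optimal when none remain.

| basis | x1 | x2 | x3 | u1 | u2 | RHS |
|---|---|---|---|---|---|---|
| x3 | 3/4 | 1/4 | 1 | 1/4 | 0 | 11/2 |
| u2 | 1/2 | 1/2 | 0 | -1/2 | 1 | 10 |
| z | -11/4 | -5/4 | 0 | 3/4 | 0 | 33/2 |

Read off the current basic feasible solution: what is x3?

11/2

x3 is basic (row 1); its value is the RHS of that row, 11/2.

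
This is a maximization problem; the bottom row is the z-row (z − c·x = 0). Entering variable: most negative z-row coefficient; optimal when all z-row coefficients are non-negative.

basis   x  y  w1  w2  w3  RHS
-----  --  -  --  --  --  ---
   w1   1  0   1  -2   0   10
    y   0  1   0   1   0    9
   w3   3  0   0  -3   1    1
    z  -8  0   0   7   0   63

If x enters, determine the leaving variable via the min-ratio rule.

Column x entries and ratios — w1: 10/1 = 10; y: 0 ≤ 0, skip; w3: 1/3 = 1/3.
Smallest ratio is 1/3 in the row of w3, so w3 leaves.

w3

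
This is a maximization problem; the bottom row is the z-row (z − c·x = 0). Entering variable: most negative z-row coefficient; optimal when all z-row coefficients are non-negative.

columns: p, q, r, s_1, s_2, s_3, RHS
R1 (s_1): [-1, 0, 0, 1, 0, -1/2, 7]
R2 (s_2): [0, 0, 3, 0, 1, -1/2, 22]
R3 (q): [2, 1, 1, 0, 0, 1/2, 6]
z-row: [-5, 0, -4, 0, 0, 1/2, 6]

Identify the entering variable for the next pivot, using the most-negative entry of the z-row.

p

Negative z-row entries: p: -5, r: -4.
The most negative is -5 in column p, so p enters.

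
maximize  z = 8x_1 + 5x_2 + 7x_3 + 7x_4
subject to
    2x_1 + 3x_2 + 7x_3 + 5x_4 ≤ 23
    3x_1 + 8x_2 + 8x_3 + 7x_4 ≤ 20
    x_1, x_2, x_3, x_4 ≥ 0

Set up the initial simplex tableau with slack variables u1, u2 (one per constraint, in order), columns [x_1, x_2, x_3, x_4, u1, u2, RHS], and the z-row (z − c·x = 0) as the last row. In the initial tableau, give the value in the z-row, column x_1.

-8

The z-row carries the negated objective coefficients: the x_1 entry is -8.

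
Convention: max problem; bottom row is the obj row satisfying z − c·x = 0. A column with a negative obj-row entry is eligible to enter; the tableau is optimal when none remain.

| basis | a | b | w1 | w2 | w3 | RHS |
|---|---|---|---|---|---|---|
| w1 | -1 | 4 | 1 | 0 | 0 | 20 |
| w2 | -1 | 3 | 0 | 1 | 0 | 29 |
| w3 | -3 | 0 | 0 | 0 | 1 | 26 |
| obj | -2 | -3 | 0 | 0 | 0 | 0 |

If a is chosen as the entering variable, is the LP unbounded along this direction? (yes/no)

yes

Every constraint-row entry in column a is ≤ 0, so increasing a is unbounded.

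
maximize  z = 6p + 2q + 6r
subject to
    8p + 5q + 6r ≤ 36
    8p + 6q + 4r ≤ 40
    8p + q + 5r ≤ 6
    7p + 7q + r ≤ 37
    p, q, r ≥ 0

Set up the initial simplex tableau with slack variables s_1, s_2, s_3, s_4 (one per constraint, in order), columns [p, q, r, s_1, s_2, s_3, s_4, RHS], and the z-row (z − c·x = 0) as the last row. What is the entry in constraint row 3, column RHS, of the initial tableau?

6

The RHS of constraint 3 is b_3 = 6.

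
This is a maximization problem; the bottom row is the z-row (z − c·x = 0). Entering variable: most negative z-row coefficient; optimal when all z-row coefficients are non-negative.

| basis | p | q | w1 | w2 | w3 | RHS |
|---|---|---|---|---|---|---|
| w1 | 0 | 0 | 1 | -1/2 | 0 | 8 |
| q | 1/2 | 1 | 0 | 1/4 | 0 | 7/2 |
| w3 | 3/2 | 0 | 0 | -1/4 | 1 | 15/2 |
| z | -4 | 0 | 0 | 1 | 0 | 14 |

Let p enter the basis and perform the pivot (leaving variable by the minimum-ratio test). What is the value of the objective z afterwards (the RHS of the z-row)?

Ratio test on column p — row 1: entry 0 ≤ 0; row 2: (7/2)/(1/2) = 7; row 3: (15/2)/(3/2) = 5. Minimum is 5 at row 3 (w3 leaves); pivot element 3/2.
Pivot on row 3; the z-row RHS becomes 14 − (-4)·5 = 34.

34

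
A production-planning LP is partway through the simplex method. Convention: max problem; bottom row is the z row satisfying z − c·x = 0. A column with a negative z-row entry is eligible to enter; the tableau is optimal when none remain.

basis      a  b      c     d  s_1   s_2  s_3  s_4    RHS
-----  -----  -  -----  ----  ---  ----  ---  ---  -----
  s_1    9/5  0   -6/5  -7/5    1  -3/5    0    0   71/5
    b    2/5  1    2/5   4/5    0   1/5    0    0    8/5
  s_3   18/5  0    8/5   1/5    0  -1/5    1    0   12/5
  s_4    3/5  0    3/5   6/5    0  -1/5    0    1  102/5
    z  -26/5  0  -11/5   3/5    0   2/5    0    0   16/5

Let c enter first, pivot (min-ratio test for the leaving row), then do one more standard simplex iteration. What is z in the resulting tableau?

20/3

Ratio test on column c — row 1: entry -6/5 ≤ 0; row 2: (8/5)/(2/5) = 4; row 3: (12/5)/(8/5) = 3/2; row 4: (102/5)/(3/5) = 34. Minimum is 3/2 at row 3 (s_3 leaves); pivot element 8/5.
Pivot on row 3; the z-row RHS becomes 16/5 − (-11/5)·(3/2) = 13/2.
Next entering variable (most negative z-row entry -1/4): a.
Ratio test on column a — row 1: 16/(9/2) = 32/9; row 2: entry -1/2 ≤ 0; row 3: (3/2)/(9/4) = 2/3; row 4: entry -3/4 ≤ 0. Minimum is 2/3 at row 3 (c leaves); pivot element 9/4.
After the second pivot the z-row RHS is 13/2 − (-1/4)·(2/3) = 20/3.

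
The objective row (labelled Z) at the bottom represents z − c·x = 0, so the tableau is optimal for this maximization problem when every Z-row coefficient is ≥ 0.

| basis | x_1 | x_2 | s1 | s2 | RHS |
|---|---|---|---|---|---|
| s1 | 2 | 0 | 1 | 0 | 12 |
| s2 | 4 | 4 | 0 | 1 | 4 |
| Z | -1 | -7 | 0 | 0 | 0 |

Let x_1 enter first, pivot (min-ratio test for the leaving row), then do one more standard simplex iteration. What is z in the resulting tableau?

7

Ratio test on column x_1 — row 1: 12/2 = 6; row 2: 4/4 = 1. Minimum is 1 at row 2 (s2 leaves); pivot element 4.
Pivot on row 2; the Z-row RHS becomes 0 − (-1)·1 = 1.
Next entering variable (most negative Z-row entry -6): x_2.
Ratio test on column x_2 — row 1: entry -2 ≤ 0; row 2: 1/1 = 1. Minimum is 1 at row 2 (x_1 leaves); pivot element 1.
After the second pivot the Z-row RHS is 1 − (-6)·1 = 7.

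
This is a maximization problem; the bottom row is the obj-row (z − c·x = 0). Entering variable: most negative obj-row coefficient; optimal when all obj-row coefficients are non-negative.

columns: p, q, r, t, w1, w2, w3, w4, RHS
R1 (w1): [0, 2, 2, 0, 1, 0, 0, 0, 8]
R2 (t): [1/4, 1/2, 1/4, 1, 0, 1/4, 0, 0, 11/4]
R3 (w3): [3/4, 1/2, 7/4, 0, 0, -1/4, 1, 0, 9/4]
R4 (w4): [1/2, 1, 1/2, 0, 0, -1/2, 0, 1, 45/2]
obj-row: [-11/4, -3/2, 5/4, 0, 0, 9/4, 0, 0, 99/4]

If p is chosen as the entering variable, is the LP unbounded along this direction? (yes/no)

no

Column p has positive entries in row(s) 2, 3, 4, so the ratio test bounds it — not unbounded.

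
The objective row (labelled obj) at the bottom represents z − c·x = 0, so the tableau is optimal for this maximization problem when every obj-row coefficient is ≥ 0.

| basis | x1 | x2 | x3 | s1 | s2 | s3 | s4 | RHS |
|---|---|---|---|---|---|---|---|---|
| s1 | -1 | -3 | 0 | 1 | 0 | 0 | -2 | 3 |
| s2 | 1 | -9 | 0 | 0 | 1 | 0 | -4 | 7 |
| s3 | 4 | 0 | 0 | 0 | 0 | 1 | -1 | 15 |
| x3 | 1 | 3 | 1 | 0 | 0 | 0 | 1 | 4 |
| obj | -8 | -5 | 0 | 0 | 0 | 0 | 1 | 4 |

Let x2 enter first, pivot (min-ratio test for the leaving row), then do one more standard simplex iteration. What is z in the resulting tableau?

413/12

Ratio test on column x2 — row 1: entry -3 ≤ 0; row 2: entry -9 ≤ 0; row 3: entry 0 ≤ 0; row 4: 4/3 = 4/3. Minimum is 4/3 at row 4 (x3 leaves); pivot element 3.
Pivot on row 4; the obj-row RHS becomes 4 − (-5)·(4/3) = 32/3.
Next entering variable (most negative obj-row entry -19/3): x1.
Ratio test on column x1 — row 1: entry 0 ≤ 0; row 2: 19/4 = 19/4; row 3: 15/4 = 15/4; row 4: (4/3)/(1/3) = 4. Minimum is 15/4 at row 3 (s3 leaves); pivot element 4.
After the second pivot the obj-row RHS is 32/3 − (-19/3)·(15/4) = 413/12.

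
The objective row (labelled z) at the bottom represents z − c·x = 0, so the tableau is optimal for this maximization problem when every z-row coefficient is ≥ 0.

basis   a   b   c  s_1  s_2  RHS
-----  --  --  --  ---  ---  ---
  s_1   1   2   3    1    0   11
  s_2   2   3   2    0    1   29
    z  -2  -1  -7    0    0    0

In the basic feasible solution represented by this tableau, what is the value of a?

a is not in the basis, so in the current basic feasible solution a = 0.

0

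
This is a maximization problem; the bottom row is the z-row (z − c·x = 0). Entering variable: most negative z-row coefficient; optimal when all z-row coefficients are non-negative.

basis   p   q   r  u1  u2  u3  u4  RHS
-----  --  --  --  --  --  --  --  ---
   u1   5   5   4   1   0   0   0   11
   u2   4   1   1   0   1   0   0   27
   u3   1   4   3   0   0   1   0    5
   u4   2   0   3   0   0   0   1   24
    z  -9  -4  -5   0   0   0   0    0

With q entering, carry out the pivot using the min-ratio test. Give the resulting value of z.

5

Ratio test on column q — row 1: 11/5 = 11/5; row 2: 27/1 = 27; row 3: 5/4 = 5/4; row 4: entry 0 ≤ 0. Minimum is 5/4 at row 3 (u3 leaves); pivot element 4.
Pivot on row 3; the z-row RHS becomes 0 − (-4)·(5/4) = 5.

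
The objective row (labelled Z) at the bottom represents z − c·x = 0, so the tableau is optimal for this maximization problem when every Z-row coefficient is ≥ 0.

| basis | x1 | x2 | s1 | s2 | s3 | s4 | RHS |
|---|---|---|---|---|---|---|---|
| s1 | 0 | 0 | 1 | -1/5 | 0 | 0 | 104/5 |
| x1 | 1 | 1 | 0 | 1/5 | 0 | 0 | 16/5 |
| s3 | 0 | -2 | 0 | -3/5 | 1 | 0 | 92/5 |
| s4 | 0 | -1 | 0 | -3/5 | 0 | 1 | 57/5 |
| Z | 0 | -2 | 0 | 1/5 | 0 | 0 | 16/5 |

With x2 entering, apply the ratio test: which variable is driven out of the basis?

Column x2 entries and ratios — s1: 0 ≤ 0, skip; x1: (16/5)/1 = 16/5; s3: -2 ≤ 0, skip; s4: -1 ≤ 0, skip.
Smallest ratio is 16/5 in the row of x1, so x1 leaves.

x1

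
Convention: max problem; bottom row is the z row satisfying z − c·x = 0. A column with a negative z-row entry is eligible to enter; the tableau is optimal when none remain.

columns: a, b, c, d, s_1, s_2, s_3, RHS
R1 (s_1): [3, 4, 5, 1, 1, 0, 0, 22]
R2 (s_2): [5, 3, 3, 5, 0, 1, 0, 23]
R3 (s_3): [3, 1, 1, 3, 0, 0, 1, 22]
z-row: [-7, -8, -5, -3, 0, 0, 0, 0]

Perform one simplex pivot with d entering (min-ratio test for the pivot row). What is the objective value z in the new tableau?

69/5

Ratio test on column d — row 1: 22/1 = 22; row 2: 23/5 = 23/5; row 3: 22/3 = 22/3. Minimum is 23/5 at row 2 (s_2 leaves); pivot element 5.
Pivot on row 2; the z-row RHS becomes 0 − (-3)·(23/5) = 69/5.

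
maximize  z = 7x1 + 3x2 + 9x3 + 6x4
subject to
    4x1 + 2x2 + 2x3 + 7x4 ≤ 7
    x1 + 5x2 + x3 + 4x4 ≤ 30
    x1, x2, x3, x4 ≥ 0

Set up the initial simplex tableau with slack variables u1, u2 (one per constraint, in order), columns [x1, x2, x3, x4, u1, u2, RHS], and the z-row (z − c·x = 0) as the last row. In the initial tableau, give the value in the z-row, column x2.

The z-row carries the negated objective coefficients: the x2 entry is -3.

-3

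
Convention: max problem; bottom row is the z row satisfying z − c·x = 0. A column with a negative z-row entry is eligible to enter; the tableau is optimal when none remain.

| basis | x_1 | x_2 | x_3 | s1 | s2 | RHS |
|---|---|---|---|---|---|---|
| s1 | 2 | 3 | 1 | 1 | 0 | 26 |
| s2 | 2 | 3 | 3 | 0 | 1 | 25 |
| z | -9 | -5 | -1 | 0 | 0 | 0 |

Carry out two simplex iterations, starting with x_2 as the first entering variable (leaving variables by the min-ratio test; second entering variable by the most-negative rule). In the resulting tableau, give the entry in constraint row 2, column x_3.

Ratio test on column x_2 — row 1: 26/3 = 26/3; row 2: 25/3 = 25/3. Minimum is 25/3 at row 2 (s2 leaves); pivot element 3.
Divide row 2 by 3; eliminate column x_2 from the other rows.
Second iteration: most negative z-row entry is -17/3 in column x_1, so x_1 enters.
Ratio test on column x_1 — row 1: entry 0 ≤ 0; row 2: (25/3)/(2/3) = 25/2. Minimum is 25/2 at row 2 (x_2 leaves); pivot element 2/3.
Divide row 2 by 2/3; eliminate column x_1 from the other rows.
After both pivots, the entry at constraint row 2, column x_3 is 3/2.

3/2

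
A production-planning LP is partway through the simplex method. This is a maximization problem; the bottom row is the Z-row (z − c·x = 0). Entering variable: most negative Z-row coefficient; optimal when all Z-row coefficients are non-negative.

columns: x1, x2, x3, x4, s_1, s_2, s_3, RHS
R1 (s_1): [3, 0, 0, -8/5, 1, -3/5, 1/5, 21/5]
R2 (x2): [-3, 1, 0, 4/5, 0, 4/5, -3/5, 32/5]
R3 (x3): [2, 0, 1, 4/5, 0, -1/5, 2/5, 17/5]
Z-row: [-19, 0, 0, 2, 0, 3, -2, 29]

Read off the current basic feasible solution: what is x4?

0

x4 is not in the basis, so in the current basic feasible solution x4 = 0.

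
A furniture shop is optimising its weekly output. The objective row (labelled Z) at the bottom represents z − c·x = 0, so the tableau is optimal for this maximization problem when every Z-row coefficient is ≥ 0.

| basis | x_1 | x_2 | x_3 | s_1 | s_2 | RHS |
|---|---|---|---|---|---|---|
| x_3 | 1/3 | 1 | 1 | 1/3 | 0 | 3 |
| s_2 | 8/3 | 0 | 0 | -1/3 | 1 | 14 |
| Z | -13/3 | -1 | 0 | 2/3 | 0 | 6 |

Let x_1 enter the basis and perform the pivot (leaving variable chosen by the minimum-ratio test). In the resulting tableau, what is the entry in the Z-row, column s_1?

Ratio test on column x_1 — row 1: 3/(1/3) = 9; row 2: 14/(8/3) = 21/4. Minimum is 21/4 at row 2 (s_2 leaves); pivot element 8/3.
Divide row 2 by 8/3; eliminate column x_1 from the other rows.
Z-row update in column s_1: 2/3 − (-13/3)·(-1/8) = 1/8.

1/8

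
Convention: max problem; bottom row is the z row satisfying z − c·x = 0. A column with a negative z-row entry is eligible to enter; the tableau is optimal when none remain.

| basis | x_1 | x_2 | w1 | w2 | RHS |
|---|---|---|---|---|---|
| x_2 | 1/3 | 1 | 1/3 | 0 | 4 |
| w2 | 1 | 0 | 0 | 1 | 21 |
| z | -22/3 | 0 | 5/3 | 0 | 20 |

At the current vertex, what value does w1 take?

0

w1 is not in the basis, so in the current basic feasible solution w1 = 0.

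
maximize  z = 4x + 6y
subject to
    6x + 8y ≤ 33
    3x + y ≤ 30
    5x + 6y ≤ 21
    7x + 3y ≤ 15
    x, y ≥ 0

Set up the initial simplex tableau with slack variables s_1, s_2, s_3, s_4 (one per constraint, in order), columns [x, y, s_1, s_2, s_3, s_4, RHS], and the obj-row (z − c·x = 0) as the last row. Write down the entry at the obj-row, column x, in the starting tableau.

-4

The obj-row carries the negated objective coefficients: the x entry is -4.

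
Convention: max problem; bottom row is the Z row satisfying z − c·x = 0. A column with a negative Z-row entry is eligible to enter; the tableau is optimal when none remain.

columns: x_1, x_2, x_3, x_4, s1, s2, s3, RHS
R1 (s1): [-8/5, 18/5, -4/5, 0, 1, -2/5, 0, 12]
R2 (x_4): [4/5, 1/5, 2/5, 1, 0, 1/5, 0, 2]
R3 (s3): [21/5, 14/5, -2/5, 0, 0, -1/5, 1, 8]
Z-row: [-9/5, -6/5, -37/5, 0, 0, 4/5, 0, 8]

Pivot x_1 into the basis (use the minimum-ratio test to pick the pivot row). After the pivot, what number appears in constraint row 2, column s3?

Ratio test on column x_1 — row 1: entry -8/5 ≤ 0; row 2: 2/(4/5) = 5/2; row 3: 8/(21/5) = 40/21. Minimum is 40/21 at row 3 (s3 leaves); pivot element 21/5.
Divide row 3 by 21/5; eliminate column x_1 from the other rows.
Row 2 update in column s3: 0 − (4/5)·(5/21) = -4/21.

-4/21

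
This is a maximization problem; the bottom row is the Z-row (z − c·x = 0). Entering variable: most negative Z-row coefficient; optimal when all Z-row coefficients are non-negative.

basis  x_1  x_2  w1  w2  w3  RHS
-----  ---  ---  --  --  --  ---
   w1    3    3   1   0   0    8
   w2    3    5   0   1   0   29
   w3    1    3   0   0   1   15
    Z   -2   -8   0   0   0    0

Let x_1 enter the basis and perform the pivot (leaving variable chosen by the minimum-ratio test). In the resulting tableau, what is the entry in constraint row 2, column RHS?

Ratio test on column x_1 — row 1: 8/3 = 8/3; row 2: 29/3 = 29/3; row 3: 15/1 = 15. Minimum is 8/3 at row 1 (w1 leaves); pivot element 3.
Divide row 1 by 3; eliminate column x_1 from the other rows.
Row 2 update in column RHS: 29 − 3·(8/3) = 21.

21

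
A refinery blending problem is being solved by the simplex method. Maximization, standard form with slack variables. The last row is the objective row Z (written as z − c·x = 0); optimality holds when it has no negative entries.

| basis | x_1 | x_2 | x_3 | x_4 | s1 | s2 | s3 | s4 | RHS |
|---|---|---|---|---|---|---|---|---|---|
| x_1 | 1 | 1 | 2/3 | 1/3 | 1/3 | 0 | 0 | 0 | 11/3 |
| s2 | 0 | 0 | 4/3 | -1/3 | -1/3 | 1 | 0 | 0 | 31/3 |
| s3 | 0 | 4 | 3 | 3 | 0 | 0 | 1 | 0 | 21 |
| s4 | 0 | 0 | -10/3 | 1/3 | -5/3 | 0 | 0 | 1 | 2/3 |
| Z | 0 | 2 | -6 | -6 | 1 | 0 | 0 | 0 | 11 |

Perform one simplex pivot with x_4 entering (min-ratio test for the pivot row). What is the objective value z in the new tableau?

Ratio test on column x_4 — row 1: (11/3)/(1/3) = 11; row 2: entry -1/3 ≤ 0; row 3: 21/3 = 7; row 4: (2/3)/(1/3) = 2. Minimum is 2 at row 4 (s4 leaves); pivot element 1/3.
Pivot on row 4; the Z-row RHS becomes 11 − (-6)·2 = 23.

23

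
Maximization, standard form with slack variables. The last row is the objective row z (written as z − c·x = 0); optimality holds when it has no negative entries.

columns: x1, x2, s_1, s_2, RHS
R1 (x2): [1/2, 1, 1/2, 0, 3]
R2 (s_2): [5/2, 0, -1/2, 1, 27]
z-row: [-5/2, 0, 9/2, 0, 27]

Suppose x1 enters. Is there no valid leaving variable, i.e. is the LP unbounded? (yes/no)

Column x1 has positive entries in row(s) 1, 2, so the ratio test bounds it — not unbounded.

no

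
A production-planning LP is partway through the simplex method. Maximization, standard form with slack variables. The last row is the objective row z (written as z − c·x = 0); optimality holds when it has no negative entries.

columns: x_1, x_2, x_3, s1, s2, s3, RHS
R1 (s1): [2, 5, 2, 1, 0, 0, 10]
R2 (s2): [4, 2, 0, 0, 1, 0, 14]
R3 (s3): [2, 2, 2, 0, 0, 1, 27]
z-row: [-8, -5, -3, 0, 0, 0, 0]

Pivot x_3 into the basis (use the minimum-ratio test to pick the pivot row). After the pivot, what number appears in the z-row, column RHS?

15

Ratio test on column x_3 — row 1: 10/2 = 5; row 2: entry 0 ≤ 0; row 3: 27/2 = 27/2. Minimum is 5 at row 1 (s1 leaves); pivot element 2.
Divide row 1 by 2; eliminate column x_3 from the other rows.
z-row update in column RHS: 0 − (-3)·5 = 15.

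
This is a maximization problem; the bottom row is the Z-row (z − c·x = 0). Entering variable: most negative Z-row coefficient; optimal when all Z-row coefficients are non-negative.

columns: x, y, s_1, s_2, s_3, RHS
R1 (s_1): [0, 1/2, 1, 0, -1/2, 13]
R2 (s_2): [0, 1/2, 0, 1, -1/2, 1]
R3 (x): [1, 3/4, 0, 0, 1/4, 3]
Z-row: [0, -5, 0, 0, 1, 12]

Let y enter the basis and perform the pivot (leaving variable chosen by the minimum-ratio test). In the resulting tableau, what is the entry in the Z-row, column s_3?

Ratio test on column y — row 1: 13/(1/2) = 26; row 2: 1/(1/2) = 2; row 3: 3/(3/4) = 4. Minimum is 2 at row 2 (s_2 leaves); pivot element 1/2.
Divide row 2 by 1/2; eliminate column y from the other rows.
Z-row update in column s_3: 1 − (-5)·(-1) = -4.

-4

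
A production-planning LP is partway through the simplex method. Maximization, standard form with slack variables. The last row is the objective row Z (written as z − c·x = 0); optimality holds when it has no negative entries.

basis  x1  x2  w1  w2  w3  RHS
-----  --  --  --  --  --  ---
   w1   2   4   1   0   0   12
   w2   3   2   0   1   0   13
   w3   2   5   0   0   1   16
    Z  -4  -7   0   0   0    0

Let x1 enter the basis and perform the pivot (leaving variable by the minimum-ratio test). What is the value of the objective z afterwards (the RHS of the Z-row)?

52/3

Ratio test on column x1 — row 1: 12/2 = 6; row 2: 13/3 = 13/3; row 3: 16/2 = 8. Minimum is 13/3 at row 2 (w2 leaves); pivot element 3.
Pivot on row 2; the Z-row RHS becomes 0 − (-4)·(13/3) = 52/3.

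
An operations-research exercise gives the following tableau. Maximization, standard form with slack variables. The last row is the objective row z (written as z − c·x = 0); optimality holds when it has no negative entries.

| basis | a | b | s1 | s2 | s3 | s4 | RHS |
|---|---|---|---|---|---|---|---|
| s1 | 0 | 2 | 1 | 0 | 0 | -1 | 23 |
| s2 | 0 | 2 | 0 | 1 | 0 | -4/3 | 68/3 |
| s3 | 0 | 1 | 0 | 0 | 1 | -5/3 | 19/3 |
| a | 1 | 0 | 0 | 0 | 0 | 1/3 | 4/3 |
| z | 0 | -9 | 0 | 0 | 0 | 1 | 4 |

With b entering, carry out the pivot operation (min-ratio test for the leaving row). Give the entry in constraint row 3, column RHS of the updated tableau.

19/3

Ratio test on column b — row 1: 23/2 = 23/2; row 2: (68/3)/2 = 34/3; row 3: (19/3)/1 = 19/3; row 4: entry 0 ≤ 0. Minimum is 19/3 at row 3 (s3 leaves); pivot element 1.
Divide row 3 by 1; eliminate column b from the other rows.
In the new row 3, the RHS entry is the old entry divided by the pivot: (19/3)/1 = 19/3.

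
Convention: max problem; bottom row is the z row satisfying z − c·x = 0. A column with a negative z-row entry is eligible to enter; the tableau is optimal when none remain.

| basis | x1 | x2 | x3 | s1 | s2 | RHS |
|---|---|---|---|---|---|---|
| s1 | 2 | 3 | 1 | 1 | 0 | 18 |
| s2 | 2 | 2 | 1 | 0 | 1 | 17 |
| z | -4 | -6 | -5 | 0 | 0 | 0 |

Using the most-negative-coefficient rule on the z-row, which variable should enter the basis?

Negative z-row entries: x1: -4, x2: -6, x3: -5.
The most negative is -6 in column x2, so x2 enters.

x2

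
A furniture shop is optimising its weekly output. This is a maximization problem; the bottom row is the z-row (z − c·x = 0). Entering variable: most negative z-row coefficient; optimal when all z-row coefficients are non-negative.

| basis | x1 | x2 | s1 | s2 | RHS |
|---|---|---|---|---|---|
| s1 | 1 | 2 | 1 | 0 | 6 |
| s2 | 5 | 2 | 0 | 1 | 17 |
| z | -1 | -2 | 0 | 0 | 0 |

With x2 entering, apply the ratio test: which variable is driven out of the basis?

Column x2 entries and ratios — s1: 6/2 = 3; s2: 17/2 = 17/2.
Smallest ratio is 3 in the row of s1, so s1 leaves.

s1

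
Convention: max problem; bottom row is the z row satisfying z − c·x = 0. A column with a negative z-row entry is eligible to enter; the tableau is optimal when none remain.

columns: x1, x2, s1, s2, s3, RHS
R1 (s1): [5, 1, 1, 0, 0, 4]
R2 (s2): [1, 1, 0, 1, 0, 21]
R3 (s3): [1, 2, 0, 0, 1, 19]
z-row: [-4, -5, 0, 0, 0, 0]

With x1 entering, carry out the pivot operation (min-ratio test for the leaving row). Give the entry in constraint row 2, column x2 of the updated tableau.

Ratio test on column x1 — row 1: 4/5 = 4/5; row 2: 21/1 = 21; row 3: 19/1 = 19. Minimum is 4/5 at row 1 (s1 leaves); pivot element 5.
Divide row 1 by 5; eliminate column x1 from the other rows.
Row 2 update in column x2: 1 − 1·(1/5) = 4/5.

4/5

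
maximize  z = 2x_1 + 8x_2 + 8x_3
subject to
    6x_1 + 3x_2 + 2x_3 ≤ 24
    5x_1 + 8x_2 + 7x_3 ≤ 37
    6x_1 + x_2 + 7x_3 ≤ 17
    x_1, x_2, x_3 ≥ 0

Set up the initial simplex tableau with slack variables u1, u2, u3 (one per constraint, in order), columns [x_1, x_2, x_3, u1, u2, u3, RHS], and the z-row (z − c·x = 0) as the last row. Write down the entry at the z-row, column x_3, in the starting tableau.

-8

The z-row carries the negated objective coefficients: the x_3 entry is -8.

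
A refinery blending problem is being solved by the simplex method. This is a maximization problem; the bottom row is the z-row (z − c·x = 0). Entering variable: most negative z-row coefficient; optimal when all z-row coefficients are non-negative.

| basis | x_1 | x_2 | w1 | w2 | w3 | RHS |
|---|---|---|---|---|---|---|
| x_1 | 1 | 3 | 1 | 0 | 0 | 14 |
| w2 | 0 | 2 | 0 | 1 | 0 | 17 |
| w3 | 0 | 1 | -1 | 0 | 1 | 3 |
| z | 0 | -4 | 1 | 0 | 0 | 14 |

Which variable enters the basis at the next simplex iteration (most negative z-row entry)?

Negative z-row entries: x_2: -4.
The most negative is -4 in column x_2, so x_2 enters.

x_2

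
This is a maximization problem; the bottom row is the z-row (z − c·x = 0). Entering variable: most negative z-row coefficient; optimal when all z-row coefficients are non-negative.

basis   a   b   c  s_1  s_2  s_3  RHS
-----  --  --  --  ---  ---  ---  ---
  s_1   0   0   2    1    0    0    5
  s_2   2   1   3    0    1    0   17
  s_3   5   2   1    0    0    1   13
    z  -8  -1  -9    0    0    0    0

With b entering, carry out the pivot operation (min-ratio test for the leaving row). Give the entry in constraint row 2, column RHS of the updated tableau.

Ratio test on column b — row 1: entry 0 ≤ 0; row 2: 17/1 = 17; row 3: 13/2 = 13/2. Minimum is 13/2 at row 3 (s_3 leaves); pivot element 2.
Divide row 3 by 2; eliminate column b from the other rows.
Row 2 update in column RHS: 17 − 1·(13/2) = 21/2.

21/2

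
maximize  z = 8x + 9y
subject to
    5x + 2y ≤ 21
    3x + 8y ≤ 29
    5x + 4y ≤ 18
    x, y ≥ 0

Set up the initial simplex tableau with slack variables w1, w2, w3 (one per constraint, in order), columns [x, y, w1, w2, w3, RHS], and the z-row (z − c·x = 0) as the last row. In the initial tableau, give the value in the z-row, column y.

The z-row carries the negated objective coefficients: the y entry is -9.

-9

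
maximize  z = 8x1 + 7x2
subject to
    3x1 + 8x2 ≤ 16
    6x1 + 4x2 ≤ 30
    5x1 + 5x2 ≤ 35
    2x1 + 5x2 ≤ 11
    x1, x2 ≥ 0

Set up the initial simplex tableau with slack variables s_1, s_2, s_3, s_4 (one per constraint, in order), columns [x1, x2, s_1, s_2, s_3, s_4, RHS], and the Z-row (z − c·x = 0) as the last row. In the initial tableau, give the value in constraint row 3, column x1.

Constraint 3 has coefficient 5 on x1.

5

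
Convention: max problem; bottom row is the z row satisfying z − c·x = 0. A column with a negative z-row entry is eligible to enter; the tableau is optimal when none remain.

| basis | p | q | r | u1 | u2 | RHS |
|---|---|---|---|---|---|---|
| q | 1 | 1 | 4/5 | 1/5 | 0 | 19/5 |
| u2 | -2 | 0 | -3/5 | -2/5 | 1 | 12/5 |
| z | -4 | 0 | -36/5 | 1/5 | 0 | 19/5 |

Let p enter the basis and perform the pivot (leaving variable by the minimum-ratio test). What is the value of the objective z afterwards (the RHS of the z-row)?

19

Ratio test on column p — row 1: (19/5)/1 = 19/5; row 2: entry -2 ≤ 0. Minimum is 19/5 at row 1 (q leaves); pivot element 1.
Pivot on row 1; the z-row RHS becomes 19/5 − (-4)·(19/5) = 19.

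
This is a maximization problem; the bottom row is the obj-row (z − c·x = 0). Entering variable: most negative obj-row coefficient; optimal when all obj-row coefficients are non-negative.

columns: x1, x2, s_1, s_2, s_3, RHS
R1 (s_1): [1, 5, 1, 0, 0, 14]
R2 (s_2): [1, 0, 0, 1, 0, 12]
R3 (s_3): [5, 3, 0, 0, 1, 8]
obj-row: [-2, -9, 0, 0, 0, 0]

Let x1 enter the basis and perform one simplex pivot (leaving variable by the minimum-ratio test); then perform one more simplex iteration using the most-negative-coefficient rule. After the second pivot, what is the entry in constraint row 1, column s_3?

Ratio test on column x1 — row 1: 14/1 = 14; row 2: 12/1 = 12; row 3: 8/5 = 8/5. Minimum is 8/5 at row 3 (s_3 leaves); pivot element 5.
Divide row 3 by 5; eliminate column x1 from the other rows.
Second iteration: most negative obj-row entry is -39/5 in column x2, so x2 enters.
Ratio test on column x2 — row 1: (62/5)/(22/5) = 31/11; row 2: entry -3/5 ≤ 0; row 3: (8/5)/(3/5) = 8/3. Minimum is 8/3 at row 3 (x1 leaves); pivot element 3/5.
Divide row 3 by 3/5; eliminate column x2 from the other rows.
After both pivots, the entry at constraint row 1, column s_3 is -5/3.

-5/3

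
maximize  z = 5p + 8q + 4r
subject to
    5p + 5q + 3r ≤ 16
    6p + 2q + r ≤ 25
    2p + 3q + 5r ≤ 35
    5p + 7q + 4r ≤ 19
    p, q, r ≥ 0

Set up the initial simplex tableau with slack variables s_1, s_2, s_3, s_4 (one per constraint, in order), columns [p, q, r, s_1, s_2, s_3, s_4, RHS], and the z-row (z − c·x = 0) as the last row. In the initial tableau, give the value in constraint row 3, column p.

2

Constraint 3 has coefficient 2 on p.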